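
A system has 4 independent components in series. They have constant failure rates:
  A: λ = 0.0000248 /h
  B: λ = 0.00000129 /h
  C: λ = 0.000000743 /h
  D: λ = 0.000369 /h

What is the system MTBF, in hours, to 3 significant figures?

2530

Series of exponential components: λ_sys = Σ λ_i
λ_sys = 0.0000248 + 0.00000129 + 0.000000743 + 0.000369 = 3.9583e-04 /h
MTBF = 1 / λ_sys = 2530 h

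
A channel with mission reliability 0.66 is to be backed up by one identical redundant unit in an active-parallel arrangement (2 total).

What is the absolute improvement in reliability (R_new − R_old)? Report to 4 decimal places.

0.2244

R_before = 0.66
R_after = 1 − (1 − 0.66)^2 = 0.8844
ΔR = 0.8844 − 0.66 = 0.2244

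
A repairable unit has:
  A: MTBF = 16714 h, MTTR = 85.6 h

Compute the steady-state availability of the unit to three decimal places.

0.995

A(A) = MTBF/(MTBF+MTTR) = 16714/(16714+85.6) = 0.995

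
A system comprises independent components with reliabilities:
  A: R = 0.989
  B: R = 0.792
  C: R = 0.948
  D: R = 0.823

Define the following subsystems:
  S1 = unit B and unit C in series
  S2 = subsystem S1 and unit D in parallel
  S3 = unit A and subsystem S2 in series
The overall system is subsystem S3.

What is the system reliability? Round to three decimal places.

0.945

Series (B and C): 0.79200 × 0.94800 = 0.75082
Parallel ([0.75082] and D): 1 − (1 − 0.75082)(1 − 0.82300) = 0.95590
Series (A and [0.95590]): 0.98900 × 0.95590 = 0.945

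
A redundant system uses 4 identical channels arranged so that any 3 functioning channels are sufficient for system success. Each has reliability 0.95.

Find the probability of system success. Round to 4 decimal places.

0.9860

R = Σ_{i=3}^{4} C(4,i) p^i (1−p)^{4−i} with p = 0.95
C(4,3)·0.95^3·0.05^1 = 0.171475
C(4,4)·0.95^4·0.05^0 = 0.814506
Sum = 0.9860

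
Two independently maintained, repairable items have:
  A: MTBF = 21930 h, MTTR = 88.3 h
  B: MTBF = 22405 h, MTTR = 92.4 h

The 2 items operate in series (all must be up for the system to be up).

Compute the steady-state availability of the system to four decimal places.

A(A) = MTBF/(MTBF+MTTR) = 21930/(21930+88.3) = 0.995990
A(B) = MTBF/(MTBF+MTTR) = 22405/(22405+92.4) = 0.995893
Series availability: 0.995990 × 0.995893 = 0.9919

0.9919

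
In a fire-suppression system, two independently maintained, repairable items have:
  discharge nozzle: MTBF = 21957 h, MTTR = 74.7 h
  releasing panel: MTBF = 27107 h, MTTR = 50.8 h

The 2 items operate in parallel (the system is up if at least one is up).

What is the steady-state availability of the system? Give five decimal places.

A(discharge nozzle) = MTBF/(MTBF+MTTR) = 21957/(21957+74.7) = 0.996609
A(releasing panel) = MTBF/(MTBF+MTTR) = 27107/(27107+50.8) = 0.998129
Parallel availability: 1 − (1 − 0.996609)(1 − 0.998129) = 0.99999

0.99999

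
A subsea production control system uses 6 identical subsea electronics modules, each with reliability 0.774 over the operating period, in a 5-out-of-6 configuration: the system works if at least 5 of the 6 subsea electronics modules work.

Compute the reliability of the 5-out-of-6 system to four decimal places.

R = Σ_{i=5}^{6} C(6,i) p^i (1−p)^{6−i} with p = 0.774
C(6,5)·0.774^5·0.226^1 = 0.376673
C(6,6)·0.774^6·0.226^0 = 0.215004
Sum = 0.5917

0.5917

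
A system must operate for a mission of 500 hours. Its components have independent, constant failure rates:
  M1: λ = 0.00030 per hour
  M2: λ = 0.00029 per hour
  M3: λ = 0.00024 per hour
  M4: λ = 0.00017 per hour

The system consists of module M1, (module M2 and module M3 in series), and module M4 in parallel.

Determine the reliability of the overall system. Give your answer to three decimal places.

0.997

R(M1) = exp(−0.00030 × 500) = 0.86071
R(M2) = exp(−0.00029 × 500) = 0.86502
R(M3) = exp(−0.00024 × 500) = 0.88692
R(M4) = exp(−0.00017 × 500) = 0.91851
Series (M2 and M3): 0.86502 × 0.88692 = 0.76720
Parallel (M1, [0.76720], and M4): 1 − (1 − 0.86071)(1 − 0.76720)(1 − 0.91851) = 0.997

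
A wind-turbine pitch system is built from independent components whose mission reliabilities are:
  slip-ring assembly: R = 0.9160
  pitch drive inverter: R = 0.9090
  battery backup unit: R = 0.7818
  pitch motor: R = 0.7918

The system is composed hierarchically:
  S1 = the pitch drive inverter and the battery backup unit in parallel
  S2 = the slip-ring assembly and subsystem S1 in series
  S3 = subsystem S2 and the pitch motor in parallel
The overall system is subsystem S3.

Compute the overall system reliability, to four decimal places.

0.9787

Parallel (pitch drive inverter and battery backup unit): 1 − (1 − 0.909000)(1 − 0.781800) = 0.980144
Series (slip-ring assembly and [0.980144]): 0.916000 × 0.980144 = 0.897812
Parallel ([0.897812] and pitch motor): 1 − (1 − 0.897812)(1 − 0.791800) = 0.9787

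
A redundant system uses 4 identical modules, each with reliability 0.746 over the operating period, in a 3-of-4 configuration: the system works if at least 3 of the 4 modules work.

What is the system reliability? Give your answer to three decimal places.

R = Σ_{i=3}^{4} C(4,i) p^i (1−p)^{4−i} with p = 0.746
C(4,3)·0.746^3·0.254^1 = 0.42180
C(4,4)·0.746^4·0.254^0 = 0.30971
Sum = 0.732

0.732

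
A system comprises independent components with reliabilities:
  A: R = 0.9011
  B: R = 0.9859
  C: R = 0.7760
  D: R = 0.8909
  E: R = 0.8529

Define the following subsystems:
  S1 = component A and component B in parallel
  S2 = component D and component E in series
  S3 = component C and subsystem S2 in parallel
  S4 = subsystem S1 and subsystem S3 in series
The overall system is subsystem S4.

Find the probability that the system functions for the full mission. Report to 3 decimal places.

0.945

Parallel (A and B): 1 − (1 − 0.90110)(1 − 0.98590) = 0.99861
Series (D and E): 0.89090 × 0.85290 = 0.75985
Parallel (C and [0.75985]): 1 − (1 − 0.77600)(1 − 0.75985) = 0.94621
Series ([0.99861] and [0.94621]): 0.99861 × 0.94621 = 0.945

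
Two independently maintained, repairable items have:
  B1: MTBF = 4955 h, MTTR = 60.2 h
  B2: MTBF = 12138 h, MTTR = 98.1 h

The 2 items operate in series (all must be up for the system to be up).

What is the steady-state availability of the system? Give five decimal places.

A(B1) = MTBF/(MTBF+MTTR) = 4955/(4955+60.2) = 0.987996
A(B2) = MTBF/(MTBF+MTTR) = 12138/(12138+98.1) = 0.991983
Series availability: 0.987996 × 0.991983 = 0.98008

0.98008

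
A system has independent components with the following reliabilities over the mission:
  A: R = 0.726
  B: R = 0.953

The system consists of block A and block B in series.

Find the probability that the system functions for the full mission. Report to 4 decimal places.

0.6919

Series (A and B): 0.726000 × 0.953000 = 0.6919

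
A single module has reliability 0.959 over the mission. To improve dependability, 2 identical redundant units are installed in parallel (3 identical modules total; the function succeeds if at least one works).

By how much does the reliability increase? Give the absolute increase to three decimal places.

0.041

R_before = 0.959
R_after = 1 − (1 − 0.959)^3 = 1.000
ΔR = 1.000 − 0.959 = 0.041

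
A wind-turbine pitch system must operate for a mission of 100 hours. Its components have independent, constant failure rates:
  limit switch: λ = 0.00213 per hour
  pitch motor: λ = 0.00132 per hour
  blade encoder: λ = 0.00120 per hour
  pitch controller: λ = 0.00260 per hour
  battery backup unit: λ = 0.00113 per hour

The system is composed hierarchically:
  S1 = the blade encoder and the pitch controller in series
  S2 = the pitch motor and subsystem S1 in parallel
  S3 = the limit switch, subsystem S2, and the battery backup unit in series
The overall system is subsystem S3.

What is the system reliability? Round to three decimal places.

0.694

R(limit switch) = exp(−0.00213 × 100) = 0.80816
R(pitch motor) = exp(−0.00132 × 100) = 0.87634
R(blade encoder) = exp(−0.00120 × 100) = 0.88692
R(pitch controller) = exp(−0.00260 × 100) = 0.77105
R(battery backup unit) = exp(−0.00113 × 100) = 0.89315
Series (blade encoder and pitch controller): 0.88692 × 0.77105 = 0.68386
Parallel (pitch motor and [0.68386]): 1 − (1 − 0.87634)(1 − 0.68386) = 0.96091
Series (limit switch, [0.96091], and battery backup unit): 0.80816 × 0.96091 × 0.89315 = 0.694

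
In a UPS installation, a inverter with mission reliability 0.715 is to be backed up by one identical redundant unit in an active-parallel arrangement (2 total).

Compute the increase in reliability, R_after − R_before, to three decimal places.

R_before = 0.715
R_after = 1 − (1 − 0.715)^2 = 0.919
ΔR = 0.919 − 0.715 = 0.204

0.204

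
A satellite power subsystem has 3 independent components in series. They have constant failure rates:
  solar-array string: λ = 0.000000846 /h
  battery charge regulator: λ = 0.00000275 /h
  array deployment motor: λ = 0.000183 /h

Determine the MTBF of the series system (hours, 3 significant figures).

Series of exponential components: λ_sys = Σ λ_i
λ_sys = 0.000000846 + 0.00000275 + 0.000183 = 1.8660e-04 /h
MTBF = 1 / λ_sys = 5360 h

5360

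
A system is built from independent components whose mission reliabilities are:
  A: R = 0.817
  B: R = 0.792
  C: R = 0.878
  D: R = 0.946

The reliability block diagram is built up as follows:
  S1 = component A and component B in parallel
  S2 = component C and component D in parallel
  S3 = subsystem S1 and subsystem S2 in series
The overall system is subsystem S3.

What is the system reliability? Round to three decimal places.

Parallel (A and B): 1 − (1 − 0.81700)(1 − 0.79200) = 0.96194
Parallel (C and D): 1 − (1 − 0.87800)(1 − 0.94600) = 0.99341
Series ([0.96194] and [0.99341]): 0.96194 × 0.99341 = 0.956

0.956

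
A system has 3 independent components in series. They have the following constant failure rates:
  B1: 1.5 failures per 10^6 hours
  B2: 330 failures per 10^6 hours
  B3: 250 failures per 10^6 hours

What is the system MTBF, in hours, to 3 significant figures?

1720

Series of exponential components: λ_sys = Σ λ_i
λ_sys = 0.0000015 + 0.00033 + 0.00025 = 5.8150e-04 /h
MTBF = 1 / λ_sys = 1720 h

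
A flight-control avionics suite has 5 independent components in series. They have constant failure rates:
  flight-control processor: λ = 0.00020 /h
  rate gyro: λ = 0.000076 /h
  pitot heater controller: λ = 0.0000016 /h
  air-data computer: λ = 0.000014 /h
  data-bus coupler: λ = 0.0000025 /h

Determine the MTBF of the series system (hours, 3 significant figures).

3400

Series of exponential components: λ_sys = Σ λ_i
λ_sys = 0.00020 + 0.000076 + 0.0000016 + 0.000014 + 0.0000025 = 2.9410e-04 /h
MTBF = 1 / λ_sys = 3400 h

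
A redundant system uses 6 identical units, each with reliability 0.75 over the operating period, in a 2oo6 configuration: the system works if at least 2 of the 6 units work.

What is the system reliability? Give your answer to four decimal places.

R = Σ_{i=2}^{6} C(6,i) p^i (1−p)^{6−i} with p = 0.75
C(6,2)·0.75^2·0.25^4 = 0.032959
C(6,3)·0.75^3·0.25^3 = 0.131836
C(6,4)·0.75^4·0.25^2 = 0.296631
C(6,5)·0.75^5·0.25^1 = 0.355957
C(6,6)·0.75^6·0.25^0 = 0.177979
Sum = 0.9954

0.9954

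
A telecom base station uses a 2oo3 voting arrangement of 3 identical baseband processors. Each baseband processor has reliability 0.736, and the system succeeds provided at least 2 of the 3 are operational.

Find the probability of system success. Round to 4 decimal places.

0.8277

R = Σ_{i=2}^{3} C(3,i) p^i (1−p)^{3−i} with p = 0.736
C(3,2)·0.736^2·0.264^1 = 0.429023
C(3,3)·0.736^3·0.264^0 = 0.398688
Sum = 0.8277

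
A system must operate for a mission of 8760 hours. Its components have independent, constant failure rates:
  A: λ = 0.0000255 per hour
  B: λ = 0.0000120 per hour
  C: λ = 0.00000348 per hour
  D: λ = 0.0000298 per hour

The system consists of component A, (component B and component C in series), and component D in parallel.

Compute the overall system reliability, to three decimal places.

0.994

R(A) = exp(−0.0000255 × 8760) = 0.79981
R(B) = exp(−0.0000120 × 8760) = 0.90022
R(C) = exp(−0.00000348 × 8760) = 0.96998
R(D) = exp(−0.0000298 × 8760) = 0.77024
Series (B and C): 0.90022 × 0.96998 = 0.87320
Parallel (A, [0.87320], and D): 1 − (1 − 0.79981)(1 − 0.87320)(1 − 0.77024) = 0.994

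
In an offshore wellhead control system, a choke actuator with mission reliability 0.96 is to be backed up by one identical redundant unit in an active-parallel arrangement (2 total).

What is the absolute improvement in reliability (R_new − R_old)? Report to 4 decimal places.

R_before = 0.96
R_after = 1 − (1 − 0.96)^2 = 0.9984
ΔR = 0.9984 − 0.96 = 0.0384

0.0384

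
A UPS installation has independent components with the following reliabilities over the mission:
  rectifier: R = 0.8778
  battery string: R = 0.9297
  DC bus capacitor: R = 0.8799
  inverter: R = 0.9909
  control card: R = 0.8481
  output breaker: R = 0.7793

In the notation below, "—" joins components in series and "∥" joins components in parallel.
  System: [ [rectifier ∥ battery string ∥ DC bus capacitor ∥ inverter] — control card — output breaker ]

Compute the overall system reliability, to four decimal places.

0.6609

Parallel (rectifier, battery string, DC bus capacitor, and inverter): 1 − (1 − 0.877800)(1 − 0.929700)(1 − 0.879900)(1 − 0.990900) = 0.999991
Series ([0.999991], control card, and output breaker): 0.999991 × 0.848100 × 0.779300 = 0.6609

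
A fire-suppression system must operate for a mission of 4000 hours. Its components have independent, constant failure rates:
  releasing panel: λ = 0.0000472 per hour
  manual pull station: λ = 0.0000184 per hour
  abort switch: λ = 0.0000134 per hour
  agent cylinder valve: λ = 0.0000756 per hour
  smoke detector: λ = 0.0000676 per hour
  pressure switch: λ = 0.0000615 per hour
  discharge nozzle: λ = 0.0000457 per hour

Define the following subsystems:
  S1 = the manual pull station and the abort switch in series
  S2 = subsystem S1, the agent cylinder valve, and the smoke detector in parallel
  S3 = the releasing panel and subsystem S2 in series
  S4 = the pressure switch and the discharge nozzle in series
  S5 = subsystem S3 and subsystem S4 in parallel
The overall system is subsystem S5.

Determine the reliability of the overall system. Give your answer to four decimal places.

R(releasing panel) = exp(−0.0000472 × 4000) = 0.827952
R(manual pull station) = exp(−0.0000184 × 4000) = 0.929043
R(abort switch) = exp(−0.0000134 × 4000) = 0.947811
R(agent cylinder valve) = exp(−0.0000756 × 4000) = 0.739042
R(smoke detector) = exp(−0.0000676 × 4000) = 0.763074
R(pressure switch) = exp(−0.0000615 × 4000) = 0.781922
R(discharge nozzle) = exp(−0.0000457 × 4000) = 0.832935
Series (manual pull station and abort switch): 0.929043 × 0.947811 = 0.880557
Parallel ([0.880557], agent cylinder valve, and smoke detector): 1 − (1 − 0.880557)(1 − 0.739042)(1 − 0.763074) = 0.992615
Series (releasing panel and [0.992615]): 0.827952 × 0.992615 = 0.821838
Series (pressure switch and discharge nozzle): 0.781922 × 0.832935 = 0.651290
Parallel ([0.821838] and [0.651290]): 1 − (1 − 0.821838)(1 − 0.651290) = 0.9379

0.9379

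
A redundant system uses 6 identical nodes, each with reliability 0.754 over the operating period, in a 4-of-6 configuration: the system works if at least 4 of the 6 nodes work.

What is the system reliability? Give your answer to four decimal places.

0.8368

R = Σ_{i=4}^{6} C(6,i) p^i (1−p)^{6−i} with p = 0.754
C(6,4)·0.754^4·0.246^2 = 0.293391
C(6,5)·0.754^5·0.246^1 = 0.359702
C(6,6)·0.754^6·0.246^0 = 0.183750
Sum = 0.8368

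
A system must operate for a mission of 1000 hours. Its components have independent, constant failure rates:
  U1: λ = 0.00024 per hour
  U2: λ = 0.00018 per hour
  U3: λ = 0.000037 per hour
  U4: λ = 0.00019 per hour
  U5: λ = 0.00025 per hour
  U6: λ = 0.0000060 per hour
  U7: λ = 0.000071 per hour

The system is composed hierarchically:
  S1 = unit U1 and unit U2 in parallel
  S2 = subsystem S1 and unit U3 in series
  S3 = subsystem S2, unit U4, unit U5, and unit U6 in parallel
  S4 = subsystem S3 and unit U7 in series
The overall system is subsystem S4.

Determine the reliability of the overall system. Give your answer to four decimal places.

R(U1) = exp(−0.00024 × 1000) = 0.786628
R(U2) = exp(−0.00018 × 1000) = 0.835270
R(U3) = exp(−0.000037 × 1000) = 0.963676
R(U4) = exp(−0.00019 × 1000) = 0.826959
R(U5) = exp(−0.00025 × 1000) = 0.778801
R(U6) = exp(−0.0000060 × 1000) = 0.994018
R(U7) = exp(−0.000071 × 1000) = 0.931462
Parallel (U1 and U2): 1 − (1 − 0.786628)(1 − 0.835270) = 0.964851
Series ([0.964851] and U3): 0.964851 × 0.963676 = 0.929804
Parallel ([0.929804], U4, U5, and U6): 1 − (1 − 0.929804)(1 − 0.826959)(1 − 0.778801)(1 − 0.994018) = 0.999984
Series ([0.999984] and U7): 0.999984 × 0.931462 = 0.9314

0.9314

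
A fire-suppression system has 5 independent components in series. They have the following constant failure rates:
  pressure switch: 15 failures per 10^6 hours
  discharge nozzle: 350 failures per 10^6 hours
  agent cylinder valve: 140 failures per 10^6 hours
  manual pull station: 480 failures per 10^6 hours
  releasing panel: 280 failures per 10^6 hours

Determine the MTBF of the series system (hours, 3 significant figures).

791

Series of exponential components: λ_sys = Σ λ_i
λ_sys = 0.000015 + 0.00035 + 0.00014 + 0.00048 + 0.00028 = 1.2650e-03 /h
MTBF = 1 / λ_sys = 791 h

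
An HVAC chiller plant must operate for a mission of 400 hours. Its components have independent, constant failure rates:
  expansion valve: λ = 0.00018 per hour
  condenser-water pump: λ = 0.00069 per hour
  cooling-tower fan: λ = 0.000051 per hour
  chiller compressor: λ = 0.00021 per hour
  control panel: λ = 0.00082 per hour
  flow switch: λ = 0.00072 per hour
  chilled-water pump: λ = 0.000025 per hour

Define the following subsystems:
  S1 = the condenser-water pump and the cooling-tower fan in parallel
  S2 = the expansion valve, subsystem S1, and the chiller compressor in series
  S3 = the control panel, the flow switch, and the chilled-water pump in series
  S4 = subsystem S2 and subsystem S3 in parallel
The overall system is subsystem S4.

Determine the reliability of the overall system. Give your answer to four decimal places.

0.9309

R(expansion valve) = exp(−0.00018 × 400) = 0.930531
R(condenser-water pump) = exp(−0.00069 × 400) = 0.758813
R(cooling-tower fan) = exp(−0.000051 × 400) = 0.979807
R(chiller compressor) = exp(−0.00021 × 400) = 0.919431
R(control panel) = exp(−0.00082 × 400) = 0.720363
R(flow switch) = exp(−0.00072 × 400) = 0.749762
R(chilled-water pump) = exp(−0.000025 × 400) = 0.990050
Parallel (condenser-water pump and cooling-tower fan): 1 − (1 − 0.758813)(1 − 0.979807) = 0.995130
Series (expansion valve, [0.995130], and chiller compressor): 0.930531 × 0.995130 × 0.919431 = 0.851392
Series (control panel, flow switch, and chilled-water pump): 0.720363 × 0.749762 × 0.990050 = 0.534727
Parallel ([0.851392] and [0.534727]): 1 − (1 − 0.851392)(1 − 0.534727) = 0.9309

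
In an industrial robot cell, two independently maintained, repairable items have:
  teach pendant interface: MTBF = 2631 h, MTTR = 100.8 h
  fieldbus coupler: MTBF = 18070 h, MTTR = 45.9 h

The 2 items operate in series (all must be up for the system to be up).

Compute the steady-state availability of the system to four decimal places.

0.9607

A(teach pendant interface) = MTBF/(MTBF+MTTR) = 2631/(2631+100.8) = 0.963101
A(fieldbus coupler) = MTBF/(MTBF+MTTR) = 18070/(18070+45.9) = 0.997466
Series availability: 0.963101 × 0.997466 = 0.9607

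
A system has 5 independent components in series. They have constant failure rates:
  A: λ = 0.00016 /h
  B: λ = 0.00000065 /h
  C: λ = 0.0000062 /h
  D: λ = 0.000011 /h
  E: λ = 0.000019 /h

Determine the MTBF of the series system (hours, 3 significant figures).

Series of exponential components: λ_sys = Σ λ_i
λ_sys = 0.00016 + 0.00000065 + 0.0000062 + 0.000011 + 0.000019 = 1.9685e-04 /h
MTBF = 1 / λ_sys = 5080 h

5080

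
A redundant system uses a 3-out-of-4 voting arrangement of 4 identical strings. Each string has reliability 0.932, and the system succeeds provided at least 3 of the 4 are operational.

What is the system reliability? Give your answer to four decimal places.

0.9747

R = Σ_{i=3}^{4} C(4,i) p^i (1−p)^{4−i} with p = 0.932
C(4,3)·0.932^3·0.068^1 = 0.220200
C(4,4)·0.932^4·0.068^0 = 0.754508
Sum = 0.9747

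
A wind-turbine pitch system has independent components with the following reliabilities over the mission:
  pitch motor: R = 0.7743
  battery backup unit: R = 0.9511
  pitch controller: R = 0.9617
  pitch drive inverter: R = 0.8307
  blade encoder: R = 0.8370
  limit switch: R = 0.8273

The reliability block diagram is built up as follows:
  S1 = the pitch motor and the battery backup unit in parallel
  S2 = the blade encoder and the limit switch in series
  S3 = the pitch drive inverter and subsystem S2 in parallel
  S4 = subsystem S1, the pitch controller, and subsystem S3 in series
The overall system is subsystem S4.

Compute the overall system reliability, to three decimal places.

0.902

Parallel (pitch motor and battery backup unit): 1 − (1 − 0.77430)(1 − 0.95110) = 0.98896
Series (blade encoder and limit switch): 0.83700 × 0.82730 = 0.69245
Parallel (pitch drive inverter and [0.69245]): 1 − (1 − 0.83070)(1 − 0.69245) = 0.94793
Series ([0.98896], pitch controller, and [0.94793]): 0.98896 × 0.96170 × 0.94793 = 0.902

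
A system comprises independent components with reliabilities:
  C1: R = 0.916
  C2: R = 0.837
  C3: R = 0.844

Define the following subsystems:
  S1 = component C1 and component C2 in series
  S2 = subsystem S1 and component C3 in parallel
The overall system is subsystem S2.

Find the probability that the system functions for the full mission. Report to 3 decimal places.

Series (C1 and C2): 0.91600 × 0.83700 = 0.76669
Parallel ([0.76669] and C3): 1 − (1 − 0.76669)(1 − 0.84400) = 0.964

0.964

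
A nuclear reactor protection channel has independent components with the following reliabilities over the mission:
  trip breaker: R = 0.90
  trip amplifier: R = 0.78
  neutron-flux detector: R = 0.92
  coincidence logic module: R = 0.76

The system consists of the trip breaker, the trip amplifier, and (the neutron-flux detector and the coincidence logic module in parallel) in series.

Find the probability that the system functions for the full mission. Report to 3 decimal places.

Parallel (neutron-flux detector and coincidence logic module): 1 − (1 − 0.92000)(1 − 0.76000) = 0.98080
Series (trip breaker, trip amplifier, and [0.98080]): 0.90000 × 0.78000 × 0.98080 = 0.689

0.689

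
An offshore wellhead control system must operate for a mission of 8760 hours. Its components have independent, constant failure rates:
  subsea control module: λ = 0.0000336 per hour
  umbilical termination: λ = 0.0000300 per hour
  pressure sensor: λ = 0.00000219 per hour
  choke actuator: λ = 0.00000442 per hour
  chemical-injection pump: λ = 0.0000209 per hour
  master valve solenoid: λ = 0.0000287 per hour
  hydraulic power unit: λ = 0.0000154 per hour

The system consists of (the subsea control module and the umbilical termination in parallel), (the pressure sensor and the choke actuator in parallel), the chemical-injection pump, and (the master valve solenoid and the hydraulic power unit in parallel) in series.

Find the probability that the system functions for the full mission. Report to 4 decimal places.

0.7611

R(subsea control module) = exp(−0.0000336 × 8760) = 0.745026
R(umbilical termination) = exp(−0.0000300 × 8760) = 0.768896
R(pressure sensor) = exp(−0.00000219 × 8760) = 0.980998
R(choke actuator) = exp(−0.00000442 × 8760) = 0.962021
R(chemical-injection pump) = exp(−0.0000209 × 8760) = 0.832698
R(master valve solenoid) = exp(−0.0000287 × 8760) = 0.777702
R(hydraulic power unit) = exp(−0.0000154 × 8760) = 0.873800
Parallel (subsea control module and umbilical termination): 1 − (1 − 0.745026)(1 − 0.768896) = 0.941074
Parallel (pressure sensor and choke actuator): 1 − (1 − 0.980998)(1 − 0.962021) = 0.999278
Parallel (master valve solenoid and hydraulic power unit): 1 − (1 − 0.777702)(1 − 0.873800) = 0.971946
Series ([0.941074], [0.999278], chemical-injection pump, and [0.971946]): 0.941074 × 0.999278 × 0.832698 × 0.971946 = 0.7611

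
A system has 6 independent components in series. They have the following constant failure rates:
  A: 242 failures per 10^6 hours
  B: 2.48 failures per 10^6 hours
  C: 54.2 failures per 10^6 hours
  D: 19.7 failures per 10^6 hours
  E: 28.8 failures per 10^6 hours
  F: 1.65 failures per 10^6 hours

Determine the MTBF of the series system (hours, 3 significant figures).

2870

Series of exponential components: λ_sys = Σ λ_i
λ_sys = 0.000242 + 0.00000248 + 0.0000542 + 0.0000197 + 0.0000288 + 0.00000165 = 3.4883e-04 /h
MTBF = 1 / λ_sys = 2870 h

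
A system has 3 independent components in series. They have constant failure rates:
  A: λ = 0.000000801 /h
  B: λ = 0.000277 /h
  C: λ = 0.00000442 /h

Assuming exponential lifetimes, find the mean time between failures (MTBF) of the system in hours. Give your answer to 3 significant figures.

Series of exponential components: λ_sys = Σ λ_i
λ_sys = 0.000000801 + 0.000277 + 0.00000442 = 2.8222e-04 /h
MTBF = 1 / λ_sys = 3540 h

3540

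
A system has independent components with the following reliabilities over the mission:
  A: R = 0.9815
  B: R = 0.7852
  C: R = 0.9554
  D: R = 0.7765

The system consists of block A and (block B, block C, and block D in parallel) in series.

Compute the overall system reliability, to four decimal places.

0.9794

Parallel (B, C, and D): 1 − (1 − 0.785200)(1 − 0.955400)(1 − 0.776500) = 0.997859
Series (A and [0.997859]): 0.981500 × 0.997859 = 0.9794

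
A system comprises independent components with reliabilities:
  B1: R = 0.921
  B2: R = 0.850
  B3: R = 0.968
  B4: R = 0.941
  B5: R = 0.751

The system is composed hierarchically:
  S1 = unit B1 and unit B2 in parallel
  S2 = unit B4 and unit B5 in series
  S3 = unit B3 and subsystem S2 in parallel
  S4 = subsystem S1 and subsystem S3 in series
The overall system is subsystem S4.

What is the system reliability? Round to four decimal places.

Parallel (B1 and B2): 1 − (1 − 0.921000)(1 − 0.850000) = 0.988150
Series (B4 and B5): 0.941000 × 0.751000 = 0.706691
Parallel (B3 and [0.706691]): 1 − (1 − 0.968000)(1 − 0.706691) = 0.990614
Series ([0.988150] and [0.990614]): 0.988150 × 0.990614 = 0.9789

0.9789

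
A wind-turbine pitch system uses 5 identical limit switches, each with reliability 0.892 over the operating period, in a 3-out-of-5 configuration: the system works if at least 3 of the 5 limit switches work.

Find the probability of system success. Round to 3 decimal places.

R = Σ_{i=3}^{5} C(5,i) p^i (1−p)^{5−i} with p = 0.892
C(5,3)·0.892^3·0.108^2 = 0.08278
C(5,4)·0.892^4·0.108^1 = 0.34186
C(5,5)·0.892^5·0.108^0 = 0.56471
Sum = 0.989

0.989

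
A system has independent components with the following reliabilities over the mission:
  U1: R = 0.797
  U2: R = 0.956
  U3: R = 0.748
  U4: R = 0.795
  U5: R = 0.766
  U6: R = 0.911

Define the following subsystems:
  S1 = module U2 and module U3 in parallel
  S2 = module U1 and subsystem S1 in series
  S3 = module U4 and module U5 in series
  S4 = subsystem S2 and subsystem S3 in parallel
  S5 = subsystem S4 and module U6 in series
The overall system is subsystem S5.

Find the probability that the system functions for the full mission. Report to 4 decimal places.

Parallel (U2 and U3): 1 − (1 − 0.956000)(1 − 0.748000) = 0.988912
Series (U1 and [0.988912]): 0.797000 × 0.988912 = 0.788163
Series (U4 and U5): 0.795000 × 0.766000 = 0.608970
Parallel ([0.788163] and [0.608970]): 1 − (1 − 0.788163)(1 − 0.608970) = 0.917165
Series ([0.917165] and U6): 0.917165 × 0.911000 = 0.8355

0.8355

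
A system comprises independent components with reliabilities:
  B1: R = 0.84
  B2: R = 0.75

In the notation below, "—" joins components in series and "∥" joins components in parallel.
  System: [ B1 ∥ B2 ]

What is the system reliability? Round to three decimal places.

0.960

Parallel (B1 and B2): 1 − (1 − 0.84000)(1 − 0.75000) = 0.960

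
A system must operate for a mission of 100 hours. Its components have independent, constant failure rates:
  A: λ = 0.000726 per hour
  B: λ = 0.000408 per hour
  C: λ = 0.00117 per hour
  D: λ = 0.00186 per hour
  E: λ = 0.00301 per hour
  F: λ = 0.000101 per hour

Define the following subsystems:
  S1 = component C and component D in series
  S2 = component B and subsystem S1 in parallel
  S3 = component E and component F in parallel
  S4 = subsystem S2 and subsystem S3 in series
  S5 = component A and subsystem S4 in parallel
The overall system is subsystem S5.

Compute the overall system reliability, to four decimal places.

0.9991

R(A) = exp(−0.000726 × 100) = 0.929973
R(B) = exp(−0.000408 × 100) = 0.960021
R(C) = exp(−0.00117 × 100) = 0.889585
R(D) = exp(−0.00186 × 100) = 0.830274
R(E) = exp(−0.00301 × 100) = 0.740078
R(F) = exp(−0.000101 × 100) = 0.989951
Series (C and D): 0.889585 × 0.830274 = 0.738599
Parallel (B and [0.738599]): 1 − (1 − 0.960021)(1 − 0.738599) = 0.989549
Parallel (E and F): 1 − (1 − 0.740078)(1 − 0.989951) = 0.997388
Series ([0.989549] and [0.997388]): 0.989549 × 0.997388 = 0.986964
Parallel (A and [0.986964]): 1 − (1 − 0.929973)(1 − 0.986964) = 0.9991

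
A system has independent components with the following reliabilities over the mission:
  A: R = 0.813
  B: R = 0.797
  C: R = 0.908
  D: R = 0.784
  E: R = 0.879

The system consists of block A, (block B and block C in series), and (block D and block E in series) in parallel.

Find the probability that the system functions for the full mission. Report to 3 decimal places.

Series (B and C): 0.79700 × 0.90800 = 0.72368
Series (D and E): 0.78400 × 0.87900 = 0.68914
Parallel (A, [0.72368], and [0.68914]): 1 − (1 − 0.81300)(1 − 0.72368)(1 − 0.68914) = 0.984

0.984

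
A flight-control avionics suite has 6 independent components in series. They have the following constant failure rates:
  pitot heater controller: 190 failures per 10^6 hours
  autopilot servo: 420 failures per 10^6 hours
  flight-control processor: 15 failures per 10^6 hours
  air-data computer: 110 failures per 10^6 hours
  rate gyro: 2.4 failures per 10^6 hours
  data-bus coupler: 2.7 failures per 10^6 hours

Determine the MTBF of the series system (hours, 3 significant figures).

Series of exponential components: λ_sys = Σ λ_i
λ_sys = 0.00019 + 0.00042 + 0.000015 + 0.00011 + 0.0000024 + 0.0000027 = 7.4010e-04 /h
MTBF = 1 / λ_sys = 1350 h

1350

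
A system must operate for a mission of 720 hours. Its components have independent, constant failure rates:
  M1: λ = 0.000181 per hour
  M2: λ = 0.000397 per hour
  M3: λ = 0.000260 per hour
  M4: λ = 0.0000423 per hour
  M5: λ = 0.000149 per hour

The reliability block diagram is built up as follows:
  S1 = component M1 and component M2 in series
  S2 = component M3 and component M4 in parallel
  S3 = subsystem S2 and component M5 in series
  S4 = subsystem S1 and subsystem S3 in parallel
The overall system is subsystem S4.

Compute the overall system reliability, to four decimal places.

R(M1) = exp(−0.000181 × 720) = 0.877814
R(M2) = exp(−0.000397 × 720) = 0.751383
R(M3) = exp(−0.000260 × 720) = 0.829278
R(M4) = exp(−0.0000423 × 720) = 0.970003
R(M5) = exp(−0.000149 × 720) = 0.898274
Series (M1 and M2): 0.877814 × 0.751383 = 0.659575
Parallel (M3 and M4): 1 − (1 − 0.829278)(1 − 0.970003) = 0.994879
Series ([0.994879] and M5): 0.994879 × 0.898274 = 0.893674
Parallel ([0.659575] and [0.893674]): 1 − (1 − 0.659575)(1 − 0.893674) = 0.9638

0.9638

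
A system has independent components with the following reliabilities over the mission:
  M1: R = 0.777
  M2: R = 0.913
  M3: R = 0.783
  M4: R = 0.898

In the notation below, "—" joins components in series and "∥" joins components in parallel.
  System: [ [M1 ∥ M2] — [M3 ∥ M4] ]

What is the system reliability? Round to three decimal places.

Parallel (M1 and M2): 1 − (1 − 0.77700)(1 − 0.91300) = 0.98060
Parallel (M3 and M4): 1 − (1 − 0.78300)(1 − 0.89800) = 0.97787
Series ([0.98060] and [0.97787]): 0.98060 × 0.97787 = 0.959

0.959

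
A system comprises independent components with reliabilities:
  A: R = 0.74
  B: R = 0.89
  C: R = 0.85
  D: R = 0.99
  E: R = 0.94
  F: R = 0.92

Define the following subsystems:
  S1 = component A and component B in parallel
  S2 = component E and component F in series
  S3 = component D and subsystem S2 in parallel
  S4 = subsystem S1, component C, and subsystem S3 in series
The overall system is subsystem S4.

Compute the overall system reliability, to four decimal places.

Parallel (A and B): 1 − (1 − 0.740000)(1 − 0.890000) = 0.971400
Series (E and F): 0.940000 × 0.920000 = 0.864800
Parallel (D and [0.864800]): 1 − (1 − 0.990000)(1 − 0.864800) = 0.998648
Series ([0.971400], C, and [0.998648]): 0.971400 × 0.850000 × 0.998648 = 0.8246

0.8246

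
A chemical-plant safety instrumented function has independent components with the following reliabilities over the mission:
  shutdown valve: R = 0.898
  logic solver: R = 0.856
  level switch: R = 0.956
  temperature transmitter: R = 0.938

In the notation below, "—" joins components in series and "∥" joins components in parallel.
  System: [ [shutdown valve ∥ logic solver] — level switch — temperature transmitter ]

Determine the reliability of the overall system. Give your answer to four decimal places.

Parallel (shutdown valve and logic solver): 1 − (1 − 0.898000)(1 − 0.856000) = 0.985312
Series ([0.985312], level switch, and temperature transmitter): 0.985312 × 0.956000 × 0.938000 = 0.8836

0.8836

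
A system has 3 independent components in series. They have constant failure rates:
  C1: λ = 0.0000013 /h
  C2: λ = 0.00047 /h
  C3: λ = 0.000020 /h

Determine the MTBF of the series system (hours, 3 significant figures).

2040

Series of exponential components: λ_sys = Σ λ_i
λ_sys = 0.0000013 + 0.00047 + 0.000020 = 4.9130e-04 /h
MTBF = 1 / λ_sys = 2040 h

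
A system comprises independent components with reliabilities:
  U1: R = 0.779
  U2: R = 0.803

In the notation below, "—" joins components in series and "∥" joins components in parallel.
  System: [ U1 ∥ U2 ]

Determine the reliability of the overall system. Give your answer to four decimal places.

0.9565

Parallel (U1 and U2): 1 − (1 − 0.779000)(1 − 0.803000) = 0.9565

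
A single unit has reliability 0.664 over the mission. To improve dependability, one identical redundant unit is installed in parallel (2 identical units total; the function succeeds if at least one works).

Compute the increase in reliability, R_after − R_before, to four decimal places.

R_before = 0.664
R_after = 1 − (1 − 0.664)^2 = 0.8871
ΔR = 0.8871 − 0.664 = 0.2231

0.2231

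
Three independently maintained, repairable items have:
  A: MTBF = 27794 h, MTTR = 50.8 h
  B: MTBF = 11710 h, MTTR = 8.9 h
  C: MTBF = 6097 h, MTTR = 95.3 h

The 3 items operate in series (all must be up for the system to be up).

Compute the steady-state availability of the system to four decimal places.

A(A) = MTBF/(MTBF+MTTR) = 27794/(27794+50.8) = 0.998176
A(B) = MTBF/(MTBF+MTTR) = 11710/(11710+8.9) = 0.999241
A(C) = MTBF/(MTBF+MTTR) = 6097/(6097+95.3) = 0.984610
Series availability: 0.998176 × 0.999241 × 0.984610 = 0.9821

0.9821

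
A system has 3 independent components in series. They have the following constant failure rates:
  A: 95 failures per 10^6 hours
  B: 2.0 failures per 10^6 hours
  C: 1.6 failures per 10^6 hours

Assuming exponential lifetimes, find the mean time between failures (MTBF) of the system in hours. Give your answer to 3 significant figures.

10100

Series of exponential components: λ_sys = Σ λ_i
λ_sys = 0.000095 + 0.0000020 + 0.0000016 = 9.8600e-05 /h
MTBF = 1 / λ_sys = 10100 h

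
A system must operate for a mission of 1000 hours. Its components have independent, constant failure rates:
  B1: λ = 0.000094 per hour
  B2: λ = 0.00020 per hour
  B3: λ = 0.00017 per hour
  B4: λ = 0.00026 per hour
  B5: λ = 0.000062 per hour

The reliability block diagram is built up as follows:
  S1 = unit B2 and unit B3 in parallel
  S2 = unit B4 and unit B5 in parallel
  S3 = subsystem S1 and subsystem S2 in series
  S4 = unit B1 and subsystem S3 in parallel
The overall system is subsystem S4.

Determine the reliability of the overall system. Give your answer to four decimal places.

0.9963

R(B1) = exp(−0.000094 × 1000) = 0.910283
R(B2) = exp(−0.00020 × 1000) = 0.818731
R(B3) = exp(−0.00017 × 1000) = 0.843665
R(B4) = exp(−0.00026 × 1000) = 0.771052
R(B5) = exp(−0.000062 × 1000) = 0.939883
Parallel (B2 and B3): 1 − (1 − 0.818731)(1 − 0.843665) = 0.971661
Parallel (B4 and B5): 1 − (1 − 0.771052)(1 − 0.939883) = 0.986236
Series ([0.971661] and [0.986236]): 0.971661 × 0.986236 = 0.958287
Parallel (B1 and [0.958287]): 1 − (1 − 0.910283)(1 − 0.958287) = 0.9963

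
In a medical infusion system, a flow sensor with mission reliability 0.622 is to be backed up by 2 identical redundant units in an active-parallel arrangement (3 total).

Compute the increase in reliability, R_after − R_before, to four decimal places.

R_before = 0.622
R_after = 1 − (1 − 0.622)^3 = 0.9460
ΔR = 0.9460 − 0.622 = 0.3240

0.3240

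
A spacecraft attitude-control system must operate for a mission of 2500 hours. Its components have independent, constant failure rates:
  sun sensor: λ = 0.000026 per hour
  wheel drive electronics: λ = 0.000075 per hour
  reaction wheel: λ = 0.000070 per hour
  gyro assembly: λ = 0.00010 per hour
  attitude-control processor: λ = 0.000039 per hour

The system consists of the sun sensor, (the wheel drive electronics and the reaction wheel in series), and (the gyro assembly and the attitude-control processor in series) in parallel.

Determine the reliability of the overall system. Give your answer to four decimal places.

R(sun sensor) = exp(−0.000026 × 2500) = 0.937067
R(wheel drive electronics) = exp(−0.000075 × 2500) = 0.829029
R(reaction wheel) = exp(−0.000070 × 2500) = 0.839457
R(gyro assembly) = exp(−0.00010 × 2500) = 0.778801
R(attitude-control processor) = exp(−0.000039 × 2500) = 0.907102
Series (wheel drive electronics and reaction wheel): 0.829029 × 0.839457 = 0.695934
Series (gyro assembly and attitude-control processor): 0.778801 × 0.907102 = 0.706452
Parallel (sun sensor, [0.695934], and [0.706452]): 1 − (1 − 0.937067)(1 − 0.695934)(1 − 0.706452) = 0.9944

0.9944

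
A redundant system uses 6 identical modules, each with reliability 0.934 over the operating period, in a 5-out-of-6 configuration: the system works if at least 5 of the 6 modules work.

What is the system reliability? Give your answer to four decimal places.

0.9453

R = Σ_{i=5}^{6} C(6,i) p^i (1−p)^{6−i} with p = 0.934
C(6,5)·0.934^5·0.066^1 = 0.281468
C(6,6)·0.934^6·0.066^0 = 0.663867
Sum = 0.9453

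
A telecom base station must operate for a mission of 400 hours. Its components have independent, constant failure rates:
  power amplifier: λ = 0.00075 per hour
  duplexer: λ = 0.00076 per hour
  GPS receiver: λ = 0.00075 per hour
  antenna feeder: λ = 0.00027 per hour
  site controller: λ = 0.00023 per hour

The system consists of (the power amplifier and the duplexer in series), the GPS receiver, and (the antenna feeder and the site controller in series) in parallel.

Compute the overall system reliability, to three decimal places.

0.979

R(power amplifier) = exp(−0.00075 × 400) = 0.74082
R(duplexer) = exp(−0.00076 × 400) = 0.73786
R(GPS receiver) = exp(−0.00075 × 400) = 0.74082
R(antenna feeder) = exp(−0.00027 × 400) = 0.89763
R(site controller) = exp(−0.00023 × 400) = 0.91211
Series (power amplifier and duplexer): 0.74082 × 0.73786 = 0.54662
Series (antenna feeder and site controller): 0.89763 × 0.91211 = 0.81874
Parallel ([0.54662], GPS receiver, and [0.81874]): 1 − (1 − 0.54662)(1 − 0.74082)(1 − 0.81874) = 0.979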